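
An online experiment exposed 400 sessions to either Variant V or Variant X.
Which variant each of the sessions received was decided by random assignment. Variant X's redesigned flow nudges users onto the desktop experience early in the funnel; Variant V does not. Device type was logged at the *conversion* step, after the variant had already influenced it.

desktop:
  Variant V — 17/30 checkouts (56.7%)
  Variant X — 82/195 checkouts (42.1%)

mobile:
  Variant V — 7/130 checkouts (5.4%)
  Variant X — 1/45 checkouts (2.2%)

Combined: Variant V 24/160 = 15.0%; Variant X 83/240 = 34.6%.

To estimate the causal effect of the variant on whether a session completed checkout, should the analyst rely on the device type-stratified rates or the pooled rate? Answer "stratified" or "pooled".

Device type here is a post-treatment variable shaped by the variant; conditioning on it would introduce bias rather than remove it. The overall comparison is the causal one.
Pooled: Variant V 15.0% vs Variant X 34.6%; Variant X is higher overall.

pooled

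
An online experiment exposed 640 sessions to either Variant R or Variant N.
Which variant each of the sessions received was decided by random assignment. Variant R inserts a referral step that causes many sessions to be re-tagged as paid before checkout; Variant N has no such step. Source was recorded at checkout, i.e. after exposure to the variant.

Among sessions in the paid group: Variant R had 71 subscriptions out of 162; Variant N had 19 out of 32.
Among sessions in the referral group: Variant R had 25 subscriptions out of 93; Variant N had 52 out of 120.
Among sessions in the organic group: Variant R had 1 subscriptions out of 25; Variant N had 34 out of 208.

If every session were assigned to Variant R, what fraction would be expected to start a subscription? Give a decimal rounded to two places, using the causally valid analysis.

Traffic source here is a post-treatment variable shaped by the variant; conditioning on it would introduce bias rather than remove it. The overall comparison is the causal one.
So P(outcome | do(Variant R)) is just the pooled rate for Variant R: 97/280 = 0.346.

0.35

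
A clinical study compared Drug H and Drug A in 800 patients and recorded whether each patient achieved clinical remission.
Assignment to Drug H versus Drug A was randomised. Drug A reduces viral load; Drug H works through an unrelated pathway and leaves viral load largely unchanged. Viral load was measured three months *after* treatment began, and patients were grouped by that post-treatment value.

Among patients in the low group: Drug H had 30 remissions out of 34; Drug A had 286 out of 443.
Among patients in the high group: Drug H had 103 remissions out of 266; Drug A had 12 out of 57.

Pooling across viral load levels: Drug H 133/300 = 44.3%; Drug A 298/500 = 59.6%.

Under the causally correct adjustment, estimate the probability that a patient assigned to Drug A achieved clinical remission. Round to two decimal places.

0.60

The viral load-specific comparison favours Drug H throughout, but the pooled figures favour Drug A. The question is whether to condition on viral load.
Stratifying would compare drugs among patients the drugs themselves sorted into viral load groups — a form of selection on an intermediate. The unconditioned pooled rates give the total causal effect.
So P(outcome | do(Drug A)) is just the pooled rate for Drug A: 298/500 = 0.596.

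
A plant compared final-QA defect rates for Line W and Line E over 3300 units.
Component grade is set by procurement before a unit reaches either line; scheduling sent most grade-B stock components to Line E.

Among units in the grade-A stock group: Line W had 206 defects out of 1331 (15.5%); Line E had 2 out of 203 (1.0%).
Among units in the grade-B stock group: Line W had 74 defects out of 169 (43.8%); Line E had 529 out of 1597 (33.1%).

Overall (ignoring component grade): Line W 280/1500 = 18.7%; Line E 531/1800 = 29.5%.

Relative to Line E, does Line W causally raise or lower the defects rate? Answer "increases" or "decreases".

increases

Component grade satisfies the back-door criterion: it is not a descendant of the line, and it blocks the spurious path from line to outcome. Adjusting for it (i.e., using the within-component grade rates) gives the causal effect.
Within each level — grade-A stock: 15.5% vs 1.0%; grade-B stock: 43.8% vs 33.1% — Line E is lower every time.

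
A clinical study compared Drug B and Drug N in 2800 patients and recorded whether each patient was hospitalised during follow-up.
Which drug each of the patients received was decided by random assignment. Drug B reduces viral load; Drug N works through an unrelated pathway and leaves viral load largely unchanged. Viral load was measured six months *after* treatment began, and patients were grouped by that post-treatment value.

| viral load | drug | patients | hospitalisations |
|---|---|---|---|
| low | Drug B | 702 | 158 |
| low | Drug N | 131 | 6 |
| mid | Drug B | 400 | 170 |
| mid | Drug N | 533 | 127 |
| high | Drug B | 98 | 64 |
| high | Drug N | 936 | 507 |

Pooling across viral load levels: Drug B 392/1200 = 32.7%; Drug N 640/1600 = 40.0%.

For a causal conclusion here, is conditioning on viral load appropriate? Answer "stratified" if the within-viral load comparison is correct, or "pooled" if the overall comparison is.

pooled

The viral load-specific comparison favours Drug N throughout, but the pooled figures favour Drug B. The question is whether to condition on viral load.
Viral load here is a post-treatment variable shaped by the drug; conditioning on it would introduce bias rather than remove it. The overall comparison is the causal one.
Pooled: Drug B 32.7% vs Drug N 40.0%; Drug B is lower overall.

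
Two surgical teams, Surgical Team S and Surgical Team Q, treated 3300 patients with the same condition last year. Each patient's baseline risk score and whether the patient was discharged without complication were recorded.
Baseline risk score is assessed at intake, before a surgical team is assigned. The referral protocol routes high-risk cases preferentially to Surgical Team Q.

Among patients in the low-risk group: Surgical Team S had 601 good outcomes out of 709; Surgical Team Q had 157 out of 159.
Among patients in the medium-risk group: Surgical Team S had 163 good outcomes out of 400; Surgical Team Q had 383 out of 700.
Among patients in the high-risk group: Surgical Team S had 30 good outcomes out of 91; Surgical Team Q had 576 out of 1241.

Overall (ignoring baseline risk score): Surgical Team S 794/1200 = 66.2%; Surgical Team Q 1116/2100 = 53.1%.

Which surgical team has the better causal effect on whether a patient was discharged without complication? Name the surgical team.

Surgical Team Q

The baseline risk score-specific comparison favours Surgical Team Q throughout, but the pooled figures favour Surgical Team S. The question is whether to condition on baseline risk score.
Baseline risk score is set before the surgical team has any effect — it is not caused by the surgical team — and it independently drives the outcome. That makes it a confounder, so the causal comparison is within baseline risk score levels.
Within each level — low-risk: 84.8% vs 98.7%; medium-risk: 40.8% vs 54.7%; high-risk: 33.0% vs 46.4% — Surgical Team Q is higher every time.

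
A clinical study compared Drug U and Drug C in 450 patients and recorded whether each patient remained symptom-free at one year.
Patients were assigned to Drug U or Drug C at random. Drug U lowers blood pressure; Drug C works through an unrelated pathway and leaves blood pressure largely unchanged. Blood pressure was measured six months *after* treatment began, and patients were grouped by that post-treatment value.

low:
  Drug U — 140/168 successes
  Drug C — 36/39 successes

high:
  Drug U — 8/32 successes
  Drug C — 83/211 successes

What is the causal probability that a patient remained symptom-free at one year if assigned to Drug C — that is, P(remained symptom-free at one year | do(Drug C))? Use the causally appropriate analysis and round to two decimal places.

0.48

The distribution of blood pressure is itself part of what the drug does — it is an intermediate outcome. Holding it fixed would remove that part of the effect; the total effect is the pooled difference.
So P(outcome | do(Drug C)) is just the pooled rate for Drug C: 119/250 = 0.476.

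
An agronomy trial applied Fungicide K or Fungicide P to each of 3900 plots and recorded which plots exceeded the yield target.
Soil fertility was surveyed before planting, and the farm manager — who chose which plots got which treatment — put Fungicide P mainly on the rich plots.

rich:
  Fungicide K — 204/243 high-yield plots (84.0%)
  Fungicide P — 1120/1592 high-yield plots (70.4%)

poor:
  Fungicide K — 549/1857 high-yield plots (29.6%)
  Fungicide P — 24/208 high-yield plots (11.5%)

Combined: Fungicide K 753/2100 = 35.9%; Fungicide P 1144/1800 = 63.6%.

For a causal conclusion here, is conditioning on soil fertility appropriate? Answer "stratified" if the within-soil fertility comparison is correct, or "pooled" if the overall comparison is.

Fungicide K is higher inside every soil fertility stratum but Fungicide P is higher in aggregate. Whether to stratify depends on how soil fertility relates to the fungicide.
The imbalance in soil fertility arose from how plots were allocated, not from anything the fungicide did; and soil fertility independently affects the outcome. The pooled gap is confounded — condition on soil fertility.
Within each level — rich: 84.0% vs 70.4%; poor: 29.6% vs 11.5% — Fungicide K is higher every time.

stratified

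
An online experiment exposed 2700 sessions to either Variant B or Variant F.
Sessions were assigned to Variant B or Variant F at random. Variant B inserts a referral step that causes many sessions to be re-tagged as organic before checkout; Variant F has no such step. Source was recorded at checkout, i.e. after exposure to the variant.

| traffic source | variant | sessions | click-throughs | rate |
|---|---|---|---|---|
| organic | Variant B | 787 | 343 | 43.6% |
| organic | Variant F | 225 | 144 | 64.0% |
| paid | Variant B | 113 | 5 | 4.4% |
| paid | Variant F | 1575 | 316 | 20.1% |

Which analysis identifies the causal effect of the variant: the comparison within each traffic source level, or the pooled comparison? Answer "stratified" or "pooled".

pooled

The stratified and pooled comparisons disagree (Variant F wins within each traffic source; Variant B wins overall), so the answer turns on the causal role of traffic source.
Because the variant influences traffic source, traffic source is a post-treatment mediator, not a confounder. Stratifying on it would bias the estimate; the causal effect is the crude pooled difference.
Pooled: Variant B 38.7% vs Variant F 25.6%; Variant B is higher overall.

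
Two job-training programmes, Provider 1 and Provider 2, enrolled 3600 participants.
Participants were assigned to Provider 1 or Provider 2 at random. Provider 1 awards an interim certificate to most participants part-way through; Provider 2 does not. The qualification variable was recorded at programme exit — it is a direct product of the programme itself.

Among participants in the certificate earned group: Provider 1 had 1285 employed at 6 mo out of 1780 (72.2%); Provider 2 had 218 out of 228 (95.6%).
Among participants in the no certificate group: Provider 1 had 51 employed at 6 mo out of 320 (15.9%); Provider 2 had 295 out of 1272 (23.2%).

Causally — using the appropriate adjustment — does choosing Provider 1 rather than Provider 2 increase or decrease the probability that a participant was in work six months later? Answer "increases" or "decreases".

increases

The stratified and pooled comparisons disagree (Provider 2 wins within each qualification attained during the programme; Provider 1 wins overall), so the answer turns on the causal role of qualification attained during the programme.
Qualification attained during the programme is recorded after the programme and is itself shifted by it — it sits on the causal path from programme to outcome. Conditioning on a mediator would strip out part of the effect we want; the pooled comparison gives the total causal effect.
Pooled: Provider 1 63.6% vs Provider 2 34.2%; Provider 1 is higher overall.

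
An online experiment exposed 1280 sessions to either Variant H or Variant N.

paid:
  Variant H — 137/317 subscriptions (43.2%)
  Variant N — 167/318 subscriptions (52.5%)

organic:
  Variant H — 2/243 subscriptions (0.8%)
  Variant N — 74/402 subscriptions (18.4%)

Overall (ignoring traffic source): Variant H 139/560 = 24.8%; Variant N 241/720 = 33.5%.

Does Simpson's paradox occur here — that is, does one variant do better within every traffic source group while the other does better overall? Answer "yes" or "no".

Within each traffic source level (paid 43.2% vs 52.5%; organic 0.8% vs 18.4%), Variant N has the higher rate every time. Pooled: 24.8% vs 33.5% — Variant N has the higher rate overall. They agree.

no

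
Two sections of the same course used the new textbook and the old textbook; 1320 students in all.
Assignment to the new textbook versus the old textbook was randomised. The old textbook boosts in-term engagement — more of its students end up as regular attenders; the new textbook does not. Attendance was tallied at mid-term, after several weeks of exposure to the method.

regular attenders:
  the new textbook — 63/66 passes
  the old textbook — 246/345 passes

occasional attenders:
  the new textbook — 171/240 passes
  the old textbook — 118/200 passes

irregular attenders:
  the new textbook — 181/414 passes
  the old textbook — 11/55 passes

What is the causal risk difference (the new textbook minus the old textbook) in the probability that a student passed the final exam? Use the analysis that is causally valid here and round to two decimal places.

-0.05

Mid-term attendance is recorded after the teaching method and is itself shifted by it — it sits on the causal path from teaching method to outcome. Conditioning on a mediator would strip out part of the effect we want; the pooled comparison gives the total causal effect.
The causal difference is the pooled difference: 0.576 − 0.625 = -0.049.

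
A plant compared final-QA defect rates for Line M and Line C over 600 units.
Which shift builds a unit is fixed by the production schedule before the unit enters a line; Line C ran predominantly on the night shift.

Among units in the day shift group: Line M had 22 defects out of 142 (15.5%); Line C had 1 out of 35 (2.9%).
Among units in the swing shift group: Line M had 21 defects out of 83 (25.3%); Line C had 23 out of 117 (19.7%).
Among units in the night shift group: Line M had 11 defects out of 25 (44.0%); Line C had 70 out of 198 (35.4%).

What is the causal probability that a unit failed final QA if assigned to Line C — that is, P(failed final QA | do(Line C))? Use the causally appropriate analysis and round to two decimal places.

0.21

Shift differs across lines for reasons unrelated to any effect of the line itself, and it separately predicts the outcome — a classic confounder. We must compare within shift levels.
Standardising Line C to the population shift mix: 0.295·1/35 + 0.333·23/117 + 0.372·70/198 = 0.205.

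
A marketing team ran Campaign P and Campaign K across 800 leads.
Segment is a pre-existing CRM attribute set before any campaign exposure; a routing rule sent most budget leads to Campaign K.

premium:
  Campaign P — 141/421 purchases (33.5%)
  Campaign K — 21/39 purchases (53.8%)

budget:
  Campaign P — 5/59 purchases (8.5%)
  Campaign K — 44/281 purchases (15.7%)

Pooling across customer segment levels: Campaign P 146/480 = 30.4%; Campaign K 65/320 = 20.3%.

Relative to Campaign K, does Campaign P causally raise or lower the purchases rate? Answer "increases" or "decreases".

Customer segment differs across campaigns for reasons unrelated to any effect of the campaign itself, and it separately predicts the outcome — a classic confounder. We must compare within customer segment levels.
Within each level — premium: 33.5% vs 53.8%; budget: 8.5% vs 15.7% — Campaign K is higher every time.

decreases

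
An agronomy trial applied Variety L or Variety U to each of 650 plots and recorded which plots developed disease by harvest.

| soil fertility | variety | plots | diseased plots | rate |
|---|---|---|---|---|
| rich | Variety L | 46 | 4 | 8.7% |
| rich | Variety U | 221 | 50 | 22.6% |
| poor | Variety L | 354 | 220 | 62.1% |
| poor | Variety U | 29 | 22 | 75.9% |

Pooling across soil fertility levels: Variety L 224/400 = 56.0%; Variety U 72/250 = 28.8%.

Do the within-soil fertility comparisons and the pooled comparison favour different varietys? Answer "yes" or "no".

Within each soil fertility level (rich 8.7% vs 22.6%; poor 62.1% vs 75.9%), Variety L has the lower rate every time. Pooled: 56.0% vs 28.8% — Variety U has the lower rate overall. The two comparisons disagree.

yes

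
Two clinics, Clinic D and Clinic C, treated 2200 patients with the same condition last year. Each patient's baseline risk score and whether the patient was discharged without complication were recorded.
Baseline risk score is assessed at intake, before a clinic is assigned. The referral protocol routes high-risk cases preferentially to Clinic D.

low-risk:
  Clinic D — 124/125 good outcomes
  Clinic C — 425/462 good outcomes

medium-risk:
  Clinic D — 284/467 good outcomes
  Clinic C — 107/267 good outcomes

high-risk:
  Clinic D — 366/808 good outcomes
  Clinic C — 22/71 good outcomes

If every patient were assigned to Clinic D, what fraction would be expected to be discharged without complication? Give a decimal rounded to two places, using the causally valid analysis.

Baseline risk score satisfies the back-door criterion: it is not a descendant of the clinic, and it blocks the spurious path from clinic to outcome. Adjusting for it (i.e., using the within-baseline risk score rates) gives the causal effect.
Standardising Clinic D to the population baseline risk score mix: 0.267·124/125 + 0.334·284/467 + 0.400·366/808 = 0.649.

0.65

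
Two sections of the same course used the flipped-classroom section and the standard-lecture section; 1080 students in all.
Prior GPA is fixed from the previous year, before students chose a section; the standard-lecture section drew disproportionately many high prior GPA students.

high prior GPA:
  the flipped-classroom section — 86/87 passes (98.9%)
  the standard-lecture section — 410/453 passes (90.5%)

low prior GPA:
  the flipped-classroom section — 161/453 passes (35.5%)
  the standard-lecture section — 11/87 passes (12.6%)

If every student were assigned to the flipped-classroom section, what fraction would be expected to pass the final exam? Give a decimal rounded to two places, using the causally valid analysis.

The stratified and pooled comparisons disagree (the flipped-classroom section wins within each prior GPA band; the standard-lecture section wins overall), so the answer turns on the causal role of prior GPA band.
Prior GPA band is set before the teaching method has any effect — it is not caused by the teaching method — and it independently drives the outcome. That makes it a confounder, so the causal comparison is within prior GPA band levels.
Standardising the flipped-classroom section to the population prior GPA band mix: 0.500·86/87 + 0.500·161/453 = 0.672.

0.67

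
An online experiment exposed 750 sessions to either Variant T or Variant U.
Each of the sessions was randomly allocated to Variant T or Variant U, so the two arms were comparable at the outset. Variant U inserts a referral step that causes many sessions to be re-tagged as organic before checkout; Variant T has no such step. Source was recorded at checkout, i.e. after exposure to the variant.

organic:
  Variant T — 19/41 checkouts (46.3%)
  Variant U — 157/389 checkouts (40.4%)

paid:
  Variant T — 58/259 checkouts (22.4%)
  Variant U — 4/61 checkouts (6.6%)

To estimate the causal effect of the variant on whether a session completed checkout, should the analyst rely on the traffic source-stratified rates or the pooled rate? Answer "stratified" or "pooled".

pooled

The stratified and pooled comparisons disagree (Variant T wins within each traffic source; Variant U wins overall), so the answer turns on the causal role of traffic source.
The distribution of traffic source is itself part of what the variant does — it is an intermediate outcome. Holding it fixed would remove that part of the effect; the total effect is the pooled difference.
Pooled: Variant T 25.7% vs Variant U 35.8%; Variant U is higher overall.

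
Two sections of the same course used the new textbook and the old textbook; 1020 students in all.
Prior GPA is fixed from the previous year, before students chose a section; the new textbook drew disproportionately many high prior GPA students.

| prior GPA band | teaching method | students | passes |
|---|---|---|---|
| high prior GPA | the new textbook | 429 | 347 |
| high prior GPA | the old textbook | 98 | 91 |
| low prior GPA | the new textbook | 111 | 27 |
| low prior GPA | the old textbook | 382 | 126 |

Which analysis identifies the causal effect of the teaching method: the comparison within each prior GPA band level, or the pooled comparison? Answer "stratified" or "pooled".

Nothing the teaching method does changes prior GPA band; the imbalance is an allocation artefact. With prior GPA band also predicting the outcome, the pooled figure is confounded, and the within-stratum comparison is the causal one.
Within each level — high prior GPA: 80.9% vs 92.9%; low prior GPA: 24.3% vs 33.0% — the old textbook is higher every time.

stratified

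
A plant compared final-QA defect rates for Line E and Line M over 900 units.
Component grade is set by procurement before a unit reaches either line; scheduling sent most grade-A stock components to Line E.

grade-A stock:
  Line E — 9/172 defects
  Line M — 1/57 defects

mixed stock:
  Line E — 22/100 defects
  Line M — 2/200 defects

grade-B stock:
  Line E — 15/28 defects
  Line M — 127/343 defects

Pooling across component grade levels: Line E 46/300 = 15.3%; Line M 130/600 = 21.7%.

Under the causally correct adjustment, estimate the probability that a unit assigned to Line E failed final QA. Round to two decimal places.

0.31

Nothing the line does changes component grade; the imbalance is an allocation artefact. With component grade also predicting the outcome, the pooled figure is confounded, and the within-stratum comparison is the causal one.
Standardising Line E to the population component grade mix: 0.254·9/172 + 0.333·22/100 + 0.412·15/28 = 0.307.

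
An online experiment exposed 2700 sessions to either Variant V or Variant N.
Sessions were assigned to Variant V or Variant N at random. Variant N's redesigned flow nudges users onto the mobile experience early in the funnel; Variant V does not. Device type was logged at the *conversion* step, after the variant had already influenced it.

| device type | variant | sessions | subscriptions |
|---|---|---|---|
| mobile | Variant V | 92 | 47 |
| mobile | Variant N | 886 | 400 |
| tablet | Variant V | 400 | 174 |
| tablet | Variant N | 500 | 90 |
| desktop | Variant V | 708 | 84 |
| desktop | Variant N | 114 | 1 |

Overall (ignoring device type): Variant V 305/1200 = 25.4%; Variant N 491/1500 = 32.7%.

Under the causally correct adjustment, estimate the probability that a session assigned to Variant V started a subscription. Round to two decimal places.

Device type is recorded after the variant and is itself shifted by it — it sits on the causal path from variant to outcome. Conditioning on a mediator would strip out part of the effect we want; the pooled comparison gives the total causal effect.
So P(outcome | do(Variant V)) is just the pooled rate for Variant V: 305/1200 = 0.254.

0.25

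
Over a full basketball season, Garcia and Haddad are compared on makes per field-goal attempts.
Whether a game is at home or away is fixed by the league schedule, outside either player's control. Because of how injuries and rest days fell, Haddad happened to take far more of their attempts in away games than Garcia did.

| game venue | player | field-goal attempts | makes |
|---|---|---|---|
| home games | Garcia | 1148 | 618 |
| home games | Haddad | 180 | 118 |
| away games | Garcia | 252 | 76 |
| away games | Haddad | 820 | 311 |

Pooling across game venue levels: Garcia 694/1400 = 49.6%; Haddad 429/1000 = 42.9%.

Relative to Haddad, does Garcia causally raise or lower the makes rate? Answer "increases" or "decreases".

decreases

Game venue is set before the player has any effect — it is not caused by the player — and it independently drives the outcome. That makes it a confounder, so the causal comparison is within game venue levels.
Within each level — home games: 53.8% vs 65.6%; away games: 30.2% vs 37.9% — Haddad is higher every time.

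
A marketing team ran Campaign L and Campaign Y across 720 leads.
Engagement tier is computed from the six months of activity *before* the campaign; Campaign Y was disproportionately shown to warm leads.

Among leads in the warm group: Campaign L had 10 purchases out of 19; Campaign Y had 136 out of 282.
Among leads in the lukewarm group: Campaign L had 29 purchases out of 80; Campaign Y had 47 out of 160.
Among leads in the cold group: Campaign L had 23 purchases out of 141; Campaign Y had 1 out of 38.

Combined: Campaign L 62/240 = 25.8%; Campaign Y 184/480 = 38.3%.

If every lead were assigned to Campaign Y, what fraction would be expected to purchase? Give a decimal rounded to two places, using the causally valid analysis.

0.31

The engagement tier-specific comparison favours Campaign L throughout, but the pooled figures favour Campaign Y. The question is whether to condition on engagement tier.
Engagement tier differs across campaigns for reasons unrelated to any effect of the campaign itself, and it separately predicts the outcome — a classic confounder. We must compare within engagement tier levels.
Standardising Campaign Y to the population engagement tier mix: 0.418·136/282 + 0.333·47/160 + 0.249·1/38 = 0.306.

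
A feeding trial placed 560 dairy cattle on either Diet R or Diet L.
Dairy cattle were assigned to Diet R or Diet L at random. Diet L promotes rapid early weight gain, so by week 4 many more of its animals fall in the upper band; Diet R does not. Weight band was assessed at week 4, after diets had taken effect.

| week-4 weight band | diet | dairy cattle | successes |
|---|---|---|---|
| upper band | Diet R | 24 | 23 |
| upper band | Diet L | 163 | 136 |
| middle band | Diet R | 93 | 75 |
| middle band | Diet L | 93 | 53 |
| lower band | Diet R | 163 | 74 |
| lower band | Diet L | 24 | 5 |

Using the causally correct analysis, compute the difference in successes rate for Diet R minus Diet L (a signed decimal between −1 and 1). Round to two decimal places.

Week-4 weight band here is a post-treatment variable shaped by the diet; conditioning on it would introduce bias rather than remove it. The overall comparison is the causal one.
The causal difference is the pooled difference: 0.614 − 0.693 = -0.079.

-0.08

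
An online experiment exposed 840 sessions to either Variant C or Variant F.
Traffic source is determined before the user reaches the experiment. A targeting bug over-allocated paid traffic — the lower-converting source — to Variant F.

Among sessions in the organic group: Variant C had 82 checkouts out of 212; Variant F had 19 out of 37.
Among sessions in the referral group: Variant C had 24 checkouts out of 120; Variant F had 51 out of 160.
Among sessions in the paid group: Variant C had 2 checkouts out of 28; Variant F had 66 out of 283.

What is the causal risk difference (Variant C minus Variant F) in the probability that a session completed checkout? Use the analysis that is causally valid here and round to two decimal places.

-0.14

Traffic source is set before the variant has any effect — it is not caused by the variant — and it independently drives the outcome. That makes it a confounder, so the causal comparison is within traffic source levels.
Adjusting over the population distribution of traffic source: 0.296·(0.387−0.514) + 0.333·(0.200−0.319) + 0.370·(0.071−0.233) = -0.137.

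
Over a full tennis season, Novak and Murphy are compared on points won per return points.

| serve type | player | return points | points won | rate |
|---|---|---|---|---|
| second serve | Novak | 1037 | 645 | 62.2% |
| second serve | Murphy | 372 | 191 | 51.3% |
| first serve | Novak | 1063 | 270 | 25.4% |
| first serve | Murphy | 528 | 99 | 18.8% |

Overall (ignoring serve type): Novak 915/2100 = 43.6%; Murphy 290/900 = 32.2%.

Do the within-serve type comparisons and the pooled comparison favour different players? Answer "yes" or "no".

Within each serve type level (second serve 62.2% vs 51.3%; first serve 25.4% vs 18.8%), Novak has the higher rate every time. Pooled: 43.6% vs 32.2% — Novak has the higher rate overall. They agree.

no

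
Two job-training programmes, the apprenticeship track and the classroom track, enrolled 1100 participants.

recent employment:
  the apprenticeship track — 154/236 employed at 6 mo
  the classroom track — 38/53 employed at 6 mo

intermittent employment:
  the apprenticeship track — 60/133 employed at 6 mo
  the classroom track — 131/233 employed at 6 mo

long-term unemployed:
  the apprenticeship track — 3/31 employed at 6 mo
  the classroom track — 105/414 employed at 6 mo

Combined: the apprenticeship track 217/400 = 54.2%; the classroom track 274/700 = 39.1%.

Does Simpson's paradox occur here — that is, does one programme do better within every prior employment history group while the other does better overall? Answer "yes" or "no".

yes

Within each prior employment history level (recent employment 65.3% vs 71.7%; intermittent employment 45.1% vs 56.2%; long-term unemployed 9.7% vs 25.4%), the classroom track has the higher rate every time. Pooled: 54.2% vs 39.1% — the apprenticeship track has the higher rate overall. The two comparisons disagree.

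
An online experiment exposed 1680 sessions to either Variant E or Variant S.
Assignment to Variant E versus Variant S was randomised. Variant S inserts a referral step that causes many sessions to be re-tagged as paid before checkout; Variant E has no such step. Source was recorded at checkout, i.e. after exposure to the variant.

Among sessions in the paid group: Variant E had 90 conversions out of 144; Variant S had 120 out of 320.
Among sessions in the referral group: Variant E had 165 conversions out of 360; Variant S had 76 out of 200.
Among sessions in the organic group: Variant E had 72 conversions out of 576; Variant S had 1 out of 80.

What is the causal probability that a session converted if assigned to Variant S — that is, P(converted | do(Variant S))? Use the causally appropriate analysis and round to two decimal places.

0.33

Traffic source is recorded after the variant and is itself shifted by it — it sits on the causal path from variant to outcome. Conditioning on a mediator would strip out part of the effect we want; the pooled comparison gives the total causal effect.
So P(outcome | do(Variant S)) is just the pooled rate for Variant S: 197/600 = 0.328.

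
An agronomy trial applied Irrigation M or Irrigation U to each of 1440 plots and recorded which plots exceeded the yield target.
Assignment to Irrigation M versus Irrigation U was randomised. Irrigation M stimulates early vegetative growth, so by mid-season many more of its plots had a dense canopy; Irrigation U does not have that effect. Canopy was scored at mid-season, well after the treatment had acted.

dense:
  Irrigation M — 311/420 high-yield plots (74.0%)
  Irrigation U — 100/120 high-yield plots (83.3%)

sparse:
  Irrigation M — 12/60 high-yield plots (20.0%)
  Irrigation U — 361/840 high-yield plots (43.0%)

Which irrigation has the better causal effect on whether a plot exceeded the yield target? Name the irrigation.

Because the irrigation influences mid-season canopy, mid-season canopy is a post-treatment mediator, not a confounder. Stratifying on it would bias the estimate; the causal effect is the crude pooled difference.
Pooled: Irrigation M 67.3% vs Irrigation U 48.0%; Irrigation M is higher overall.

Irrigation M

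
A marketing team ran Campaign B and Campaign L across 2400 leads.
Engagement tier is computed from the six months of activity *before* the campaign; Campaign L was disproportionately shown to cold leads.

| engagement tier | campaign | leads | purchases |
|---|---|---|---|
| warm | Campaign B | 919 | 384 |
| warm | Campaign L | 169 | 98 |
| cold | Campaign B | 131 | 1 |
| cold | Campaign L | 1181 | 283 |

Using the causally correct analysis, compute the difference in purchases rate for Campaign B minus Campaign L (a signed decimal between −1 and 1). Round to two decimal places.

Nothing the campaign does changes engagement tier; the imbalance is an allocation artefact. With engagement tier also predicting the outcome, the pooled figure is confounded, and the within-stratum comparison is the causal one.
Adjusting over the population distribution of engagement tier: 0.453·(0.418−0.580) + 0.547·(0.008−0.240) = -0.200.

-0.20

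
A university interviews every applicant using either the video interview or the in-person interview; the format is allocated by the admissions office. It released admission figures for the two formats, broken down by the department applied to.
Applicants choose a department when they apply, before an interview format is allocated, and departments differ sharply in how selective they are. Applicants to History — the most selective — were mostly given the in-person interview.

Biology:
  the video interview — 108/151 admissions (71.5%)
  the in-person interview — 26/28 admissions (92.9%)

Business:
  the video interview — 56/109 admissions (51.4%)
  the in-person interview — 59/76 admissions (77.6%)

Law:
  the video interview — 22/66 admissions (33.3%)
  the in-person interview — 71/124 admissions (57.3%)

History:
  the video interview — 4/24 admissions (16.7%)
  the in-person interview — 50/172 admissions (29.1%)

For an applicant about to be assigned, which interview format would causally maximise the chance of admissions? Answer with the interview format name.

the in-person interview

the in-person interview is higher inside every department stratum but the video interview is higher in aggregate. Whether to stratify depends on how department relates to the interview format.
Here department is a common cause — it drives both which interview format a case falls under and the outcome. The crude comparison mixes populations; the stratum-specific rates are the causally relevant ones.
Within each level — Biology: 71.5% vs 92.9%; Business: 51.4% vs 77.6%; Law: 33.3% vs 57.3%; History: 16.7% vs 29.1% — the in-person interview is higher every time.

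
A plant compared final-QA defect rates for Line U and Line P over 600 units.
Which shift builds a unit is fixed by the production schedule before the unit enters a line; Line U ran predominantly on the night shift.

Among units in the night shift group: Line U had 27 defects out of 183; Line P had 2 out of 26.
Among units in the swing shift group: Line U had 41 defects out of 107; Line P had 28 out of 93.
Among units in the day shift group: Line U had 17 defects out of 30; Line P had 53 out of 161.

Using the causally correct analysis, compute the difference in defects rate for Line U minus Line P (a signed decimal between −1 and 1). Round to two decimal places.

+0.13

Shift satisfies the back-door criterion: it is not a descendant of the line, and it blocks the spurious path from line to outcome. Adjusting for it (i.e., using the within-shift rates) gives the causal effect.
Adjusting over the population distribution of shift: 0.348·(0.148−0.077) + 0.333·(0.383−0.301) + 0.318·(0.567−0.329) = +0.128.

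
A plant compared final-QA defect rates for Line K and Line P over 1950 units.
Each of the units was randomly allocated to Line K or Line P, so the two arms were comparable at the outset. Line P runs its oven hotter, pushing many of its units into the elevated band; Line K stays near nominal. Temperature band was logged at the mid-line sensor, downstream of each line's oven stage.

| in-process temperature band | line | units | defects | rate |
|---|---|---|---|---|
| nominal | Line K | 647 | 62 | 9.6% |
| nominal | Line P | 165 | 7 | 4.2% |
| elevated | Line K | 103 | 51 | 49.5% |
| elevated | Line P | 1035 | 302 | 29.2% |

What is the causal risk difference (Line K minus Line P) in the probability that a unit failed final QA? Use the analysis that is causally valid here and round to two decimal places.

The distribution of in-process temperature band is itself part of what the line does — it is an intermediate outcome. Holding it fixed would remove that part of the effect; the total effect is the pooled difference.
The causal difference is the pooled difference: 0.151 − 0.258 = -0.107.

-0.11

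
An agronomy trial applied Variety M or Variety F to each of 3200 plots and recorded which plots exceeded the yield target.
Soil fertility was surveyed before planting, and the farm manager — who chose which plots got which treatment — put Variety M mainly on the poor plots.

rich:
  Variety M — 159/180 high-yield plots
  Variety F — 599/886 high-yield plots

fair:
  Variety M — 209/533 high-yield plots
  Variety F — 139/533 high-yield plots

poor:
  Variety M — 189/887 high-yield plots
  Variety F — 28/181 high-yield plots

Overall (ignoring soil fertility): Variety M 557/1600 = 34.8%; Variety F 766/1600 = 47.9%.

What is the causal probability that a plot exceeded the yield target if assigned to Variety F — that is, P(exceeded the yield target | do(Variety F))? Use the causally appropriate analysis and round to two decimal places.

0.36

Soil fertility is set before the variety has any effect — it is not caused by the variety — and it independently drives the outcome. That makes it a confounder, so the causal comparison is within soil fertility levels.
Standardising Variety F to the population soil fertility mix: 0.333·599/886 + 0.333·139/533 + 0.334·28/181 = 0.364.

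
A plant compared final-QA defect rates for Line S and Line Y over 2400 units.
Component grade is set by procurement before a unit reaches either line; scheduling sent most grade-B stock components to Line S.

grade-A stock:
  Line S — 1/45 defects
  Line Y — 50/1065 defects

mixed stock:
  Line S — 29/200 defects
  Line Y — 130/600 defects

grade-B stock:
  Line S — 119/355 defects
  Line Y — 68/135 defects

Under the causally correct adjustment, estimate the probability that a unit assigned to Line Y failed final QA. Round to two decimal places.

The imbalance in component grade arose from how units were allocated, not from anything the line did; and component grade independently affects the outcome. The pooled gap is confounded — condition on component grade.
Standardising Line Y to the population component grade mix: 0.463·50/1065 + 0.333·130/600 + 0.204·68/135 = 0.197.

0.20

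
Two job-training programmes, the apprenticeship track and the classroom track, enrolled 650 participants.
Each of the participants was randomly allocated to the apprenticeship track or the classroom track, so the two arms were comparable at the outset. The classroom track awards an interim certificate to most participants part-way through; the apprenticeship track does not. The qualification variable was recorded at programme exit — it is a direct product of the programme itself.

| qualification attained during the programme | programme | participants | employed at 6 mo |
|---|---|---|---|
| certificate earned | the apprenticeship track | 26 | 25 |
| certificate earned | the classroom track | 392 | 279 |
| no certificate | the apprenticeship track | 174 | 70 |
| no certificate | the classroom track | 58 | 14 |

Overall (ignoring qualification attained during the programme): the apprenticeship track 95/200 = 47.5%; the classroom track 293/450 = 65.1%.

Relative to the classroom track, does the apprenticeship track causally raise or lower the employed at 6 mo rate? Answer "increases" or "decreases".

decreases

Qualification attained during the programme is recorded after the programme and is itself shifted by it — it sits on the causal path from programme to outcome. Conditioning on a mediator would strip out part of the effect we want; the pooled comparison gives the total causal effect.
Pooled: the apprenticeship track 47.5% vs the classroom track 65.1%; the classroom track is higher overall.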